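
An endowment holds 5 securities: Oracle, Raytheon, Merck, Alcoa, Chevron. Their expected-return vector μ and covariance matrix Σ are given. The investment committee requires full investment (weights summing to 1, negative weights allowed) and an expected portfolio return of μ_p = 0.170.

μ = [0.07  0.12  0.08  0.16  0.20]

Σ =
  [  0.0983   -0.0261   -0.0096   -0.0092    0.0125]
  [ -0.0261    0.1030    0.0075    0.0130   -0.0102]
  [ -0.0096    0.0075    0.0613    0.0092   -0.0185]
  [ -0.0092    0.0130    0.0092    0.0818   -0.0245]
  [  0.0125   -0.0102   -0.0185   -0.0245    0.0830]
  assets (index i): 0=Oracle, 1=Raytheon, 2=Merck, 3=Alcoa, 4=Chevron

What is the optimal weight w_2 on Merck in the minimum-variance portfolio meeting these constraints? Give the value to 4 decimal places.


0.0879

x=Σ⁻¹μ = [1.0433  1.3009  2.0051  2.7397  3.6680]
y=Σ⁻¹𝟙 = [14.2097  11.8403  20.9670  15.7816  20.6951]
a=μᵀx=1.561493  b=𝟙ᵀx=10.756952  c=𝟙ᵀy=83.493752  D=ac−b²=14.662890
λ₁=(c·0.170−b)/D = (83.493752·0.170−10.756952)/14.662890 = 0.234400
λ₂=(a−b·0.170)/D = (1.561493−10.756952·0.170)/14.662890 = -0.018222
w* = 0.234400·x + -0.018222·y:
  w_0 = 0.234400·1.0433 + -0.018222·14.2097 = -0.0144  (Oracle)
  w_1 = 0.234400·1.3009 + -0.018222·11.8403 = 0.0892  (Raytheon)
  w_2 = 0.234400·2.0051 + -0.018222·20.9670 = 0.0879  (Merck)
  w_3 = 0.234400·2.7397 + -0.018222·15.7816 = 0.3546  (Alcoa)
  w_4 = 0.234400·3.6680 + -0.018222·20.6951 = 0.4827  (Chevron)
Σw_i=1.0000  μᵀw=0.1700
σ²=wᵀΣw=λ₁·μ_p+λ₂ = 0.234400·0.170 + -0.018222 = 0.021626 ≈ 0.0216


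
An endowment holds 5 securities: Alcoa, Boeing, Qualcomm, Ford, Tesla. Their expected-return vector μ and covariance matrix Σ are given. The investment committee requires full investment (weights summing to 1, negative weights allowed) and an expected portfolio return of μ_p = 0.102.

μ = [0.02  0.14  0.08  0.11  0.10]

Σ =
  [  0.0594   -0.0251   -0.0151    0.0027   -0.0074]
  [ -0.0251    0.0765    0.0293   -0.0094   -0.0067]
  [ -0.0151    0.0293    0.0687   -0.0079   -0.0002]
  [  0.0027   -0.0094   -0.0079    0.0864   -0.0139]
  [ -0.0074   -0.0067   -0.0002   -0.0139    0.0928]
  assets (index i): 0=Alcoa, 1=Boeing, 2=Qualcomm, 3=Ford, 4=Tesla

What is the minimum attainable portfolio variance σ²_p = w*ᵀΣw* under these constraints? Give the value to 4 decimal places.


0.0132

p=Σ⁻¹μ = [1.6888  2.4906  0.6879  1.8223  1.6665]
q=Σ⁻¹𝟙 = [30.8692  21.3590  14.2402  17.0282  17.3608]
a=μᵀp=0.804593  b=𝟙ᵀp=8.356038  c=𝟙ᵀq=100.857370  D=ac−b²=11.325730
λ₁=(c·0.102−b)/D = (100.857370·0.102−8.356038)/11.325730 = 0.170533
λ₂=(a−b·0.102)/D = (0.804593−8.356038·0.102)/11.325730 = -0.004214
w* = 0.170533·p + -0.004214·q:
  w_0 = 0.170533·1.6888 + -0.004214·30.8692 = 0.1579  (Alcoa)
  w_1 = 0.170533·2.4906 + -0.004214·21.3590 = 0.3347  (Boeing)
  w_2 = 0.170533·0.6879 + -0.004214·14.2402 = 0.0573  (Qualcomm)
  w_3 = 0.170533·1.8223 + -0.004214·17.0282 = 0.2390  (Ford)
  w_4 = 0.170533·1.6665 + -0.004214·17.3608 = 0.2110  (Tesla)
Σw_i=1.0000  μᵀw=0.1020
σ²=wᵀΣw=λ₁·μ_p+λ₂ = 0.170533·0.102 + -0.004214 = 0.013181 ≈ 0.0132


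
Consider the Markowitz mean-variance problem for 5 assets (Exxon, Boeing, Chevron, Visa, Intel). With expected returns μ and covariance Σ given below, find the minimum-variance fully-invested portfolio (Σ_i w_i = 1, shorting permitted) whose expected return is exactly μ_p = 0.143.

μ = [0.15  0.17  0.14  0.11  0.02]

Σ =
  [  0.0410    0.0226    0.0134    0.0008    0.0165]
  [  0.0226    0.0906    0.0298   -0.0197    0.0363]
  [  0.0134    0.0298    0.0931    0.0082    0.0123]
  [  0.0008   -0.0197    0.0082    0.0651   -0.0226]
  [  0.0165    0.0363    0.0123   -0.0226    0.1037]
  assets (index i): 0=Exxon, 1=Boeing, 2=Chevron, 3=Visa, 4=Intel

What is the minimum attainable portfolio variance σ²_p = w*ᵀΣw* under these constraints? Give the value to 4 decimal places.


g=Σ⁻¹μ = [2.7451  1.6375  0.4737  1.9351  -0.4516]
h=Σ⁻¹𝟙 = [15.6198  6.8563  3.4060  19.8263  8.6747]
a=μᵀg=0.960282  b=𝟙ᵀg=6.339773  c=𝟙ᵀh=54.383174  D=ac−b²=12.030484
λ₁=(c·0.143−b)/D = (54.383174·0.143−6.339773)/12.030484 = 0.119448
λ₂=(a−b·0.143)/D = (0.960282−6.339773·0.143)/12.030484 = 0.004463
w* = 0.119448·g + 0.004463·h:
  w_0 = 0.119448·2.7451 + 0.004463·15.6198 = 0.3976  (Exxon)
  w_1 = 0.119448·1.6375 + 0.004463·6.8563 = 0.2262  (Boeing)
  w_2 = 0.119448·0.4737 + 0.004463·3.4060 = 0.0718  (Chevron)
  w_3 = 0.119448·1.9351 + 0.004463·19.8263 = 0.3196  (Visa)
  w_4 = 0.119448·-0.4516 + 0.004463·8.6747 = -0.0152  (Intel)
Σw_i=1.0000  μᵀw=0.1430
σ²=wᵀΣw=λ₁·μ_p+λ₂ = 0.119448·0.143 + 0.004463 = 0.021544 ≈ 0.0215

0.0215


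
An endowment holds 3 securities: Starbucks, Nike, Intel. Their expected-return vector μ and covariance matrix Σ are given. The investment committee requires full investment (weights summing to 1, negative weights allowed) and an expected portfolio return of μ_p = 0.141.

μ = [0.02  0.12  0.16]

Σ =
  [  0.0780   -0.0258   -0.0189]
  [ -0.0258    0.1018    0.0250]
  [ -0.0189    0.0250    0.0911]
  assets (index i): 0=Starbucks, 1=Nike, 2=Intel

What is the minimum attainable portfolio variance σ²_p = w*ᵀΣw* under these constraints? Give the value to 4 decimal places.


p=Σ⁻¹μ = [1.0016  1.0190  1.6845]
q=Σ⁻¹𝟙 = [19.6112  11.9005  11.7798]
a=μᵀp=0.411824  b=𝟙ᵀp=3.705052  c=𝟙ᵀq=43.291481  D=ac−b²=4.101079
λ₁=(c·0.141−b)/D = (43.291481·0.141−3.705052)/4.101079 = 0.584979
λ₂=(a−b·0.141)/D = (0.411824−3.705052·0.141)/4.101079 = -0.026966
w* = 0.584979·p + -0.026966·q:
  w_0 = 0.584979·1.0016 + -0.026966·19.6112 = 0.0571  (Starbucks)
  w_1 = 0.584979·1.0190 + -0.026966·11.9005 = 0.2752  (Nike)
  w_2 = 0.584979·1.6845 + -0.026966·11.7798 = 0.6677  (Intel)
Σw_i=1.0000  μᵀw=0.1410
σ²=wᵀΣw=λ₁·μ_p+λ₂ = 0.584979·0.141 + -0.026966 = 0.055517 ≈ 0.0555

0.0555


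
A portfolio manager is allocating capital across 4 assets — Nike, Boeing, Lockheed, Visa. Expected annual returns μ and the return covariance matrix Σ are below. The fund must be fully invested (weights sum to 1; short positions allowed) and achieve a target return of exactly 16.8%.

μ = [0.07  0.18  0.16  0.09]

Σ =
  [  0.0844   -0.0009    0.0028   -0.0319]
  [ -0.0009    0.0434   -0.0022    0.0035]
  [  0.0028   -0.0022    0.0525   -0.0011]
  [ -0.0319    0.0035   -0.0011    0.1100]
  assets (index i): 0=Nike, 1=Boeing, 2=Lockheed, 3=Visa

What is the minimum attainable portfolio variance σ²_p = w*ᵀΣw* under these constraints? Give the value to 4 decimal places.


x=Σ⁻¹μ = [1.1671  4.2482  3.1855  1.0533]
y=Σ⁻¹𝟙 = [16.4890  23.2934  19.4235  13.3258]
a=μᵀx=1.450848  b=𝟙ᵀx=9.654118  c=𝟙ᵀy=72.531665  D=ac−b²=12.030443
λ₁=(c·0.168−b)/D = (72.531665·0.168−9.654118)/12.030443 = 0.210400
λ₂=(a−b·0.168)/D = (1.450848−9.654118·0.168)/12.030443 = -0.014218
w* = 0.210400·x + -0.014218·y:
  w_0 = 0.210400·1.1671 + -0.014218·16.4890 = 0.0111  (Nike)
  w_1 = 0.210400·4.2482 + -0.014218·23.2934 = 0.5626  (Boeing)
  w_2 = 0.210400·3.1855 + -0.014218·19.4235 = 0.3941  (Lockheed)
  w_3 = 0.210400·1.0533 + -0.014218·13.3258 = 0.0322  (Visa)
Σw_i=1.0000  μᵀw=0.1680
σ²=wᵀΣw=λ₁·μ_p+λ₂ = 0.210400·0.168 + -0.014218 = 0.021130 ≈ 0.0211

0.0211


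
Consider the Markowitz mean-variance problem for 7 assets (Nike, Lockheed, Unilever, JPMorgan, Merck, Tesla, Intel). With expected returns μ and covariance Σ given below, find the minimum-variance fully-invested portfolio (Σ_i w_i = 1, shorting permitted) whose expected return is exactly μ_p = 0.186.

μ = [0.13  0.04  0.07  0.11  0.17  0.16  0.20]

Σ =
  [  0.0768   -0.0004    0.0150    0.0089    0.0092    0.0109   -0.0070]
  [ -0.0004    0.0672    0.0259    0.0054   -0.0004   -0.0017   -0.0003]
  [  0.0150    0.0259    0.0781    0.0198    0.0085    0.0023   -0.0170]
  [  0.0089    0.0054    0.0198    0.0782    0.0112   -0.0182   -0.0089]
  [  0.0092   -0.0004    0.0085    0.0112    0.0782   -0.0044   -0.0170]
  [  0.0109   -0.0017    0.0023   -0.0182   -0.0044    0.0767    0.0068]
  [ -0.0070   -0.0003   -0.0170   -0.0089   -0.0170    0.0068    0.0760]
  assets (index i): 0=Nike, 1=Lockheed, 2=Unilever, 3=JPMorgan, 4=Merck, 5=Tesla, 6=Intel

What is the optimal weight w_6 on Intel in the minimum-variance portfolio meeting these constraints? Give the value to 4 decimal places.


x=Σ⁻¹μ = [1.0894  0.3398  0.5606  1.6352  2.6223  2.1551  3.4439]
y=Σ⁻¹𝟙 = [8.4143  12.0984  6.0347  12.8516  14.2355  14.1326  18.7553]
a=μᵀx=1.853704  b=𝟙ᵀx=11.846202  c=𝟙ᵀy=86.522348  D=ac−b²=20.054293
λ₁=(c·0.186−b)/D = (86.522348·0.186−11.846202)/20.054293 = 0.211773
λ₂=(a−b·0.186)/D = (1.853704−11.846202·0.186)/20.054293 = -0.017437
w* = 0.211773·x + -0.017437·y:
  w_0 = 0.211773·1.0894 + -0.017437·8.4143 = 0.0840  (Nike)
  w_1 = 0.211773·0.3398 + -0.017437·12.0984 = -0.1390  (Lockheed)
  w_2 = 0.211773·0.5606 + -0.017437·6.0347 = 0.0135  (Unilever)
  w_3 = 0.211773·1.6352 + -0.017437·12.8516 = 0.1222  (JPMorgan)
  w_4 = 0.211773·2.6223 + -0.017437·14.2355 = 0.3071  (Merck)
  w_5 = 0.211773·2.1551 + -0.017437·14.1326 = 0.2100  (Tesla)
  w_6 = 0.211773·3.4439 + -0.017437·18.7553 = 0.4023  (Intel)
Σw_i=1.0000  μᵀw=0.1860
σ²=wᵀΣw=λ₁·μ_p+λ₂ = 0.211773·0.186 + -0.017437 = 0.021953 ≈ 0.0220

0.4023


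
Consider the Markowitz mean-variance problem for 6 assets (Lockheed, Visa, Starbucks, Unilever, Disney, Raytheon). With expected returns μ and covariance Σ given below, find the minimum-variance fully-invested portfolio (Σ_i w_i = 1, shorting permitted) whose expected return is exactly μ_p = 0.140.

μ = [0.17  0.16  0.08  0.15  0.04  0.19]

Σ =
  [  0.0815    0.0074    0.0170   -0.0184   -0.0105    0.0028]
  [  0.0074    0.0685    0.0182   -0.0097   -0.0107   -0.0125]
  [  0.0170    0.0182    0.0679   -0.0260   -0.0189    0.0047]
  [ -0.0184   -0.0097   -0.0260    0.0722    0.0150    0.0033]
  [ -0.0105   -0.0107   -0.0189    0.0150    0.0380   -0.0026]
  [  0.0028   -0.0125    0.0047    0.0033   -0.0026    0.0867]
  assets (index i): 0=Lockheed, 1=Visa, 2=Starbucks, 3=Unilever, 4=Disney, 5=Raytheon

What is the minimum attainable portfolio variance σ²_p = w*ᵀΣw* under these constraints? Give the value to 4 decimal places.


0.0099

g=Σ⁻¹μ = [2.4130  2.9162  1.3960  3.0181  2.2084  2.4097]
h=Σ⁻¹𝟙 = [14.8396  18.0552  24.1408  19.7317  40.5951  12.8156]
a=μᵀg=1.987373  b=𝟙ᵀg=14.361343  c=𝟙ᵀh=130.177925  D=ac−b²=52.463851
λ₁=(c·0.140−b)/D = (130.177925·0.140−14.361343)/52.463851 = 0.073642
λ₂=(a−b·0.140)/D = (1.987373−14.361343·0.140)/52.463851 = -0.000443
w* = 0.073642·g + -0.000443·h:
  w_0 = 0.073642·2.4130 + -0.000443·14.8396 = 0.1711  (Lockheed)
  w_1 = 0.073642·2.9162 + -0.000443·18.0552 = 0.2068  (Visa)
  w_2 = 0.073642·1.3960 + -0.000443·24.1408 = 0.0921  (Starbucks)
  w_3 = 0.073642·3.0181 + -0.000443·19.7317 = 0.2135  (Unilever)
  w_4 = 0.073642·2.2084 + -0.000443·40.5951 = 0.1447  (Disney)
  w_5 = 0.073642·2.4097 + -0.000443·12.8156 = 0.1718  (Raytheon)
Σw_i=1.0000  μᵀw=0.1400
σ²=wᵀΣw=λ₁·μ_p+λ₂ = 0.073642·0.140 + -0.000443 = 0.009867 ≈ 0.0099


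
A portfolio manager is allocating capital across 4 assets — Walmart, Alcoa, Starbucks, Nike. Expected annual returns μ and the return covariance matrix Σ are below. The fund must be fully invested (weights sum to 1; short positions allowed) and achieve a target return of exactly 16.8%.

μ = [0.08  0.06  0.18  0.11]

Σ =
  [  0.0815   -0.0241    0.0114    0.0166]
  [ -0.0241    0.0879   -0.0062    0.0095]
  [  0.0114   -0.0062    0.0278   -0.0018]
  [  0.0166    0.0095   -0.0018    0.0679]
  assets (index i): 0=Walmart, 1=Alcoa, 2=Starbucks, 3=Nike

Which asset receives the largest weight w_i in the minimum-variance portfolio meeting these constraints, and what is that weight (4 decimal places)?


p=Σ⁻¹μ = [-0.0222  0.9764  6.8098  1.6694]
q=Σ⁻¹𝟙 = [9.4370  15.3056  36.2426  11.2397]
a=μᵀp=1.466199  b=𝟙ᵀp=9.433334  c=𝟙ᵀq=72.224935  D=ac−b²=16.908304
λ₁=(c·0.168−b)/D = (72.224935·0.168−9.433334)/16.908304 = 0.159712
λ₂=(a−b·0.168)/D = (1.466199−9.433334·0.168)/16.908304 = -0.007014
w* = 0.159712·p + -0.007014·q:
  w_0 = 0.159712·-0.0222 + -0.007014·9.4370 = -0.0697  (Walmart)
  w_1 = 0.159712·0.9764 + -0.007014·15.3056 = 0.0486  (Alcoa)
  w_2 = 0.159712·6.8098 + -0.007014·36.2426 = 0.8334  (Starbucks)
  w_3 = 0.159712·1.6694 + -0.007014·11.2397 = 0.1878  (Nike)
Σw_i=1.0000  μᵀw=0.1680
σ²=wᵀΣw=λ₁·μ_p+λ₂ = 0.159712·0.168 + -0.007014 = 0.019817 ≈ 0.0198

Starbucks (0.8334)


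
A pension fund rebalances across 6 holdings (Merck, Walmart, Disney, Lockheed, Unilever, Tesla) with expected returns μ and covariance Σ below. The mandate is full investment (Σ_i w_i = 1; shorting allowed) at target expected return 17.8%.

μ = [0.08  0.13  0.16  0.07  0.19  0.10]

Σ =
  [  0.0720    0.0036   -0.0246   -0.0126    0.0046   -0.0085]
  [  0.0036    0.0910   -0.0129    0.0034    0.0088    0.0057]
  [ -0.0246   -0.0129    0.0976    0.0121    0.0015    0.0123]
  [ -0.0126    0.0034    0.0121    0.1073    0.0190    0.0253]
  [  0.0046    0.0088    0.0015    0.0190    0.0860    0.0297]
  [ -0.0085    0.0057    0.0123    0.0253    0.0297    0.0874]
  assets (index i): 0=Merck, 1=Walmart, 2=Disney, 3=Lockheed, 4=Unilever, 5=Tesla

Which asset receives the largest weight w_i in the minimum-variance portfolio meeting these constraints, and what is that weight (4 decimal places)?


p=Σ⁻¹μ = [1.7313  1.4740  2.1893  0.1858  1.8031  0.2418]
q=Σ⁻¹𝟙 = [20.1579  11.1204  14.9851  7.1299  5.2551  6.7183]
a=μᵀp=1.060191  b=𝟙ᵀp=7.625293  c=𝟙ᵀq=65.366733  D=ac−b²=11.156126
λ₁=(c·0.178−b)/D = (65.366733·0.178−7.625293)/11.156126 = 0.359442
λ₂=(a−b·0.178)/D = (1.060191−7.625293·0.178)/11.156126 = -0.026632
w* = 0.359442·p + -0.026632·q:
  w_0 = 0.359442·1.7313 + -0.026632·20.1579 = 0.0854  (Merck)
  w_1 = 0.359442·1.4740 + -0.026632·11.1204 = 0.2336  (Walmart)
  w_2 = 0.359442·2.1893 + -0.026632·14.9851 = 0.3878  (Disney)
  w_3 = 0.359442·0.1858 + -0.026632·7.1299 = -0.1231  (Lockheed)
  w_4 = 0.359442·1.8031 + -0.026632·5.2551 = 0.5082  (Unilever)
  w_5 = 0.359442·0.2418 + -0.026632·6.7183 = -0.0920  (Tesla)
Σw_i=1.0000  μᵀw=0.1780
σ²=wᵀΣw=λ₁·μ_p+λ₂ = 0.359442·0.178 + -0.026632 = 0.037349 ≈ 0.0373

Unilever (0.5082)


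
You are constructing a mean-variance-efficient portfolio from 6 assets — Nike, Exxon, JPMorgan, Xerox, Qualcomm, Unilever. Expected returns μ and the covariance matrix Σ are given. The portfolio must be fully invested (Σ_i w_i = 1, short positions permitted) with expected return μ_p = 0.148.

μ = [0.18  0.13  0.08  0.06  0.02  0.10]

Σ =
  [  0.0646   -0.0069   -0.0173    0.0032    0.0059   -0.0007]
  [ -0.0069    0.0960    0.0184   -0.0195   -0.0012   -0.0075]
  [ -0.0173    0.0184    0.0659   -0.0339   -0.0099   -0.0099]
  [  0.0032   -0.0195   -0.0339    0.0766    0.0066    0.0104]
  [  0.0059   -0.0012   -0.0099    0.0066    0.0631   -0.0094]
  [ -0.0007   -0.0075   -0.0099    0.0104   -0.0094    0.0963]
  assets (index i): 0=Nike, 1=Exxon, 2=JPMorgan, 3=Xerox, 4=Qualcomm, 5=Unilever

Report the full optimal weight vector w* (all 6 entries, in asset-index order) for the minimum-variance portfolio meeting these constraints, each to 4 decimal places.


0.5021  0.1934  0.2108  0.1243  -0.1402  0.1095

p=Σ⁻¹μ = [3.6565  1.5717  3.1335  2.1987  0.4628  1.3173]
q=Σ⁻¹𝟙 = [23.8480  12.0005  37.5458  28.1798  18.8979  14.1534]
a=μᵀp=1.386071  b=𝟙ᵀp=12.340440  c=𝟙ᵀq=134.625257  D=ac−b²=34.313693
λ₁=(c·0.148−b)/D = (134.625257·0.148−12.340440)/34.313693 = 0.221023
λ₂=(a−b·0.148)/D = (1.386071−12.340440·0.148)/34.313693 = -0.012832
w* = 0.221023·p + -0.012832·q:
  w_0 = 0.221023·3.6565 + -0.012832·23.8480 = 0.5021  (Nike)
  w_1 = 0.221023·1.5717 + -0.012832·12.0005 = 0.1934  (Exxon)
  w_2 = 0.221023·3.1335 + -0.012832·37.5458 = 0.2108  (JPMorgan)
  w_3 = 0.221023·2.1987 + -0.012832·28.1798 = 0.1243  (Xerox)
  w_4 = 0.221023·0.4628 + -0.012832·18.8979 = -0.1402  (Qualcomm)
  w_5 = 0.221023·1.3173 + -0.012832·14.1534 = 0.1095  (Unilever)
Σw_i=1.0000  μᵀw=0.1480
σ²=wᵀΣw=λ₁·μ_p+λ₂ = 0.221023·0.148 + -0.012832 = 0.019879 ≈ 0.0199


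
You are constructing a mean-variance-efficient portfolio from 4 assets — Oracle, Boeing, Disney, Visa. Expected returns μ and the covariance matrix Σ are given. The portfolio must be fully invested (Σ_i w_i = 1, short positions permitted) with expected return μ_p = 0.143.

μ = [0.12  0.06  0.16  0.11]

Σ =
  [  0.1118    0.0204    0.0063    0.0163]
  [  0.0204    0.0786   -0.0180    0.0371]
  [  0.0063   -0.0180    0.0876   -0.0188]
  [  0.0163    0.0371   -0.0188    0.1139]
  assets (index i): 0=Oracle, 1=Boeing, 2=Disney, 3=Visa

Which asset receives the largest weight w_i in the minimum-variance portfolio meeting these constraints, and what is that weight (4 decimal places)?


Disney (0.5725)

p=Σ⁻¹μ = [0.6983  0.5828  2.1160  1.0253]
q=Σ⁻¹𝟙 = [4.9966  11.6631  14.8958  6.7243]
a=μᵀp=0.570109  b=𝟙ᵀp=4.422385  c=𝟙ᵀq=38.279860  D=ac−b²=2.266200
λ₁=(c·0.143−b)/D = (38.279860·0.143−4.422385)/2.266200 = 0.464052
λ₂=(a−b·0.143)/D = (0.570109−4.422385·0.143)/2.266200 = -0.027488
w* = 0.464052·p + -0.027488·q:
  w_0 = 0.464052·0.6983 + -0.027488·4.9966 = 0.1867  (Oracle)
  w_1 = 0.464052·0.5828 + -0.027488·11.6631 = -0.0502  (Boeing)
  w_2 = 0.464052·2.1160 + -0.027488·14.8958 = 0.5725  (Disney)
  w_3 = 0.464052·1.0253 + -0.027488·6.7243 = 0.2909  (Visa)
Σw_i=1.0000  μᵀw=0.1430
σ²=wᵀΣw=λ₁·μ_p+λ₂ = 0.464052·0.143 + -0.027488 = 0.038872 ≈ 0.0389


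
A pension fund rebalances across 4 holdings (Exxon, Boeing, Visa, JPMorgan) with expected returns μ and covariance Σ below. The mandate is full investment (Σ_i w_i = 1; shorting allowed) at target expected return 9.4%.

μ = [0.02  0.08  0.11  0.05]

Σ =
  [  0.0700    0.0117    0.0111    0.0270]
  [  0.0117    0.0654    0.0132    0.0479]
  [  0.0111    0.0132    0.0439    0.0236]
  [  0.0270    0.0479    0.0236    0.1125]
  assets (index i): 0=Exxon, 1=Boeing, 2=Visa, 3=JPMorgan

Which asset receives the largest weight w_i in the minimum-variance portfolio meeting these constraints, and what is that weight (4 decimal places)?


p=Σ⁻¹μ = [-0.0896  1.1316  2.4758  -0.5352]
q=Σ⁻¹𝟙 = [10.3952  11.4576  17.9106  -2.2416]
a=μᵀp=0.334314  b=𝟙ᵀp=2.982599  c=𝟙ᵀq=37.521784  D=ac−b²=3.648157
λ₁=(c·0.094−b)/D = (37.521784·0.094−2.982599)/3.648157 = 0.149240
λ₂=(a−b·0.094)/D = (0.334314−2.982599·0.094)/3.648157 = 0.014788
w* = 0.149240·p + 0.014788·q:
  w_0 = 0.149240·-0.0896 + 0.014788·10.3952 = 0.1404  (Exxon)
  w_1 = 0.149240·1.1316 + 0.014788·11.4576 = 0.3383  (Boeing)
  w_2 = 0.149240·2.4758 + 0.014788·17.9106 = 0.6344  (Visa)
  w_3 = 0.149240·-0.5352 + 0.014788·-2.2416 = -0.1130  (JPMorgan)
Σw_i=1.0000  μᵀw=0.0940
σ²=wᵀΣw=λ₁·μ_p+λ₂ = 0.149240·0.094 + 0.014788 = 0.028817 ≈ 0.0288

Visa (0.6344)


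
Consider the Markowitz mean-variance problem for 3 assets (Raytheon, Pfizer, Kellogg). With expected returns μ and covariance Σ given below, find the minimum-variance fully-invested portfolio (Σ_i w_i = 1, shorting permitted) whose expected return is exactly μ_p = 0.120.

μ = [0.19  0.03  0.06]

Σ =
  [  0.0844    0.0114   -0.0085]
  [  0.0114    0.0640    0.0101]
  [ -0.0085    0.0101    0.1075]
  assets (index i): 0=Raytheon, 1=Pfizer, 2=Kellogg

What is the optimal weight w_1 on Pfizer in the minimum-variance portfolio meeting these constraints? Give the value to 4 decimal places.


u=Σ⁻¹μ = [2.3355  -0.0654  0.7490]
v=Σ⁻¹𝟙 = [11.1073  12.2211  9.0324]
a=μᵀu=0.486710  b=𝟙ᵀu=3.018958  c=𝟙ᵀv=32.360739  D=ac−b²=6.636177
λ₁=(c·0.120−b)/D = (32.360739·0.120−3.018958)/6.636177 = 0.130245
λ₂=(a−b·0.120)/D = (0.486710−3.018958·0.120)/6.636177 = 0.018751
w* = 0.130245·u + 0.018751·v:
  w_0 = 0.130245·2.3355 + 0.018751·11.1073 = 0.5125  (Raytheon)
  w_1 = 0.130245·-0.0654 + 0.018751·12.2211 = 0.2206  (Pfizer)
  w_2 = 0.130245·0.7490 + 0.018751·9.0324 = 0.2669  (Kellogg)
Σw_i=1.0000  μᵀw=0.1200
σ²=wᵀΣw=λ₁·μ_p+λ₂ = 0.130245·0.120 + 0.018751 = 0.034380 ≈ 0.0344

0.2206


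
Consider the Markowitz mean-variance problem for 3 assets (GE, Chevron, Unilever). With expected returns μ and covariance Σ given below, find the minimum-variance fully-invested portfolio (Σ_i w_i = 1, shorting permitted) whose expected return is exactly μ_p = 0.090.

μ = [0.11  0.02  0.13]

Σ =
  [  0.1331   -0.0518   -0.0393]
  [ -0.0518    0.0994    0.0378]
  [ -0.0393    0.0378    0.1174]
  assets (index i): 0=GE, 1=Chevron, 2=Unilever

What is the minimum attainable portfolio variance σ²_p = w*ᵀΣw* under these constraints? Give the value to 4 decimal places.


0.0259

x=Σ⁻¹μ = [1.4037  0.3794  1.4551]
y=Σ⁻¹𝟙 = [16.0099  14.9577  9.0612]
a=μᵀx=0.351158  b=𝟙ᵀx=3.238200  c=𝟙ᵀy=40.028831  D=ac−b²=3.570512
λ₁=(c·0.090−b)/D = (40.028831·0.090−3.238200)/3.570512 = 0.102057
λ₂=(a−b·0.090)/D = (0.351158−3.238200·0.090)/3.570512 = 0.016726
w* = 0.102057·x + 0.016726·y:
  w_0 = 0.102057·1.4037 + 0.016726·16.0099 = 0.4110  (GE)
  w_1 = 0.102057·0.3794 + 0.016726·14.9577 = 0.2889  (Chevron)
  w_2 = 0.102057·1.4551 + 0.016726·9.0612 = 0.3001  (Unilever)
Σw_i=1.0000  μᵀw=0.0900
σ²=wᵀΣw=λ₁·μ_p+λ₂ = 0.102057·0.090 + 0.016726 = 0.025911 ≈ 0.0259


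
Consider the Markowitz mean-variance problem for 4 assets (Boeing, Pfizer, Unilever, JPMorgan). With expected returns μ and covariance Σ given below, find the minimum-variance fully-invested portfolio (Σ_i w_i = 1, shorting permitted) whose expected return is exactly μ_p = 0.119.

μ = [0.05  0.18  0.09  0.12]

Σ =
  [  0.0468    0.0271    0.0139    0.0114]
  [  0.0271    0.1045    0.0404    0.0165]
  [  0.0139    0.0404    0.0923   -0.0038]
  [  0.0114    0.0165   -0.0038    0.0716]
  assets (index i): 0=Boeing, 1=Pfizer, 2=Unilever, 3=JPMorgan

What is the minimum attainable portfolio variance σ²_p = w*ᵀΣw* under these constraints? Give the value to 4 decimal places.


0.0339

u=Σ⁻¹μ = [-0.2102  1.3739  0.4637  1.4174]
v=Σ⁻¹𝟙 = [15.7298  0.1812  8.8756  11.8913]
a=μᵀu=0.448623  b=𝟙ᵀu=3.044877  c=𝟙ᵀv=36.677998  D=ac−b²=7.183322
λ₁=(c·0.119−b)/D = (36.677998·0.119−3.044877)/7.183322 = 0.183732
λ₂=(a−b·0.119)/D = (0.448623−3.044877·0.119)/7.183322 = 0.012012
w* = 0.183732·u + 0.012012·v:
  w_0 = 0.183732·-0.2102 + 0.012012·15.7298 = 0.1503  (Boeing)
  w_1 = 0.183732·1.3739 + 0.012012·0.1812 = 0.2546  (Pfizer)
  w_2 = 0.183732·0.4637 + 0.012012·8.8756 = 0.1918  (Unilever)
  w_3 = 0.183732·1.4174 + 0.012012·11.8913 = 0.4033  (JPMorgan)
Σw_i=1.0000  μᵀw=0.1190
σ²=wᵀΣw=λ₁·μ_p+λ₂ = 0.183732·0.119 + 0.012012 = 0.033876 ≈ 0.0339


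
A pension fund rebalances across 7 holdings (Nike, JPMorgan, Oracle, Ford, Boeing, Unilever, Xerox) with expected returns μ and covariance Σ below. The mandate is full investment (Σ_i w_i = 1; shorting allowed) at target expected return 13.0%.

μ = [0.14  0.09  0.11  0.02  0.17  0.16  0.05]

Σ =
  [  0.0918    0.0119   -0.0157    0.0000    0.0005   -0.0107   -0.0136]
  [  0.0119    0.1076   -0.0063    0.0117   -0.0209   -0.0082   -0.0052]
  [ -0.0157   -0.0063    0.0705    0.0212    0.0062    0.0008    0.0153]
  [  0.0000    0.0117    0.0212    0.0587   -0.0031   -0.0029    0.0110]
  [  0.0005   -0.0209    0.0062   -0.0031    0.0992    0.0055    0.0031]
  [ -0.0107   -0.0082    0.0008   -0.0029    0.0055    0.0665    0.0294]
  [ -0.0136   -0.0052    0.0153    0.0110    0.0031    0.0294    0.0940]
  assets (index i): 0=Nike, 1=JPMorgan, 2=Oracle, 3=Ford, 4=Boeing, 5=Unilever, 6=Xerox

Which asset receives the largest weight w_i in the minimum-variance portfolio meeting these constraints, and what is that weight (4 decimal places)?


Unilever (0.2526)

u=Σ⁻¹μ = [1.9918  1.3128  2.1373  -0.3946  1.6867  2.8655  -0.3608]
v=Σ⁻¹𝟙 = [14.1934  10.8608  12.9823  10.6938  10.7871  16.0684  4.5467]
a=μᵀu=1.351380  b=𝟙ᵀu=9.238573  c=𝟙ᵀv=80.132620  D=ac−b²=22.938427
λ₁=(c·0.130−b)/D = (80.132620·0.130−9.238573)/22.938427 = 0.051384
λ₂=(a−b·0.130)/D = (1.351380−9.238573·0.130)/22.938427 = 0.006555
w* = 0.051384·u + 0.006555·v:
  w_0 = 0.051384·1.9918 + 0.006555·14.1934 = 0.1954  (Nike)
  w_1 = 0.051384·1.3128 + 0.006555·10.8608 = 0.1386  (JPMorgan)
  w_2 = 0.051384·2.1373 + 0.006555·12.9823 = 0.1949  (Oracle)
  w_3 = 0.051384·-0.3946 + 0.006555·10.6938 = 0.0498  (Ford)
  w_4 = 0.051384·1.6867 + 0.006555·10.7871 = 0.1574  (Boeing)
  w_5 = 0.051384·2.8655 + 0.006555·16.0684 = 0.2526  (Unilever)
  w_6 = 0.051384·-0.3608 + 0.006555·4.5467 = 0.0113  (Xerox)
Σw_i=1.0000  μᵀw=0.1300
σ²=wᵀΣw=λ₁·μ_p+λ₂ = 0.051384·0.130 + 0.006555 = 0.013235 ≈ 0.0132


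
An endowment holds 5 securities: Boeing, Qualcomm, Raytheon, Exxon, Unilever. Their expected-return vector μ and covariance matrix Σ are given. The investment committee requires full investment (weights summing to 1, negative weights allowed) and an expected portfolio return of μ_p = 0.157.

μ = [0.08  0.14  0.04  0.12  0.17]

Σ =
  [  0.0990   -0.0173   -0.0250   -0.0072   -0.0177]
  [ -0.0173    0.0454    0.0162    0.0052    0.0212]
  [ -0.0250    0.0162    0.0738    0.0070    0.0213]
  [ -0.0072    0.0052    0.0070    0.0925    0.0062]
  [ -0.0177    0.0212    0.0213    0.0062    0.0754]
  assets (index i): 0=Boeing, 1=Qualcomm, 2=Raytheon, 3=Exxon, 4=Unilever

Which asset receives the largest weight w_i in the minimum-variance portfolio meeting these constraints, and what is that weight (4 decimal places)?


u=Σ⁻¹μ = [1.6686  2.7929  -0.1366  1.1596  1.8043]
v=Σ⁻¹𝟙 = [18.8192  20.0553  12.3663  9.6929  7.7510]
a=μᵀu=0.964907  b=𝟙ᵀu=7.288752  c=𝟙ᵀv=68.684729  D=ac−b²=13.148455
λ₁=(c·0.157−b)/D = (68.684729·0.157−7.288752)/13.148455 = 0.265792
λ₂=(a−b·0.157)/D = (0.964907−7.288752·0.157)/13.148455 = -0.013646
w* = 0.265792·u + -0.013646·v:
  w_0 = 0.265792·1.6686 + -0.013646·18.8192 = 0.1867  (Boeing)
  w_1 = 0.265792·2.7929 + -0.013646·20.0553 = 0.4687  (Qualcomm)
  w_2 = 0.265792·-0.1366 + -0.013646·12.3663 = -0.2051  (Raytheon)
  w_3 = 0.265792·1.1596 + -0.013646·9.6929 = 0.1759  (Exxon)
  w_4 = 0.265792·1.8043 + -0.013646·7.7510 = 0.3738  (Unilever)
Σw_i=1.0000  μᵀw=0.1570
σ²=wᵀΣw=λ₁·μ_p+λ₂ = 0.265792·0.157 + -0.013646 = 0.028083 ≈ 0.0281

Qualcomm (0.4687)


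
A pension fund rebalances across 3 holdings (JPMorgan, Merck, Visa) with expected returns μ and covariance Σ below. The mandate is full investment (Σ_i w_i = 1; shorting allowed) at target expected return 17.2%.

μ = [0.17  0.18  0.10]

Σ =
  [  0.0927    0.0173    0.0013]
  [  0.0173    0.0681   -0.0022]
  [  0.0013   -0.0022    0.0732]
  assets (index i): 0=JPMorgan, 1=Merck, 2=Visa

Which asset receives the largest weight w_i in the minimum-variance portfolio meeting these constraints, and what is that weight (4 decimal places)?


Merck (0.6075)

x=Σ⁻¹μ = [1.3776  2.3388  1.4119]
y=Σ⁻¹𝟙 = [8.1548  13.0620  13.9090]
a=μᵀx=0.796374  b=𝟙ᵀx=5.128364  c=𝟙ᵀy=35.125709  D=ac−b²=1.673077
λ₁=(c·0.172−b)/D = (35.125709·0.172−5.128364)/1.673077 = 0.545855
λ₂=(a−b·0.172)/D = (0.796374−5.128364·0.172)/1.673077 = -0.051226
w* = 0.545855·x + -0.051226·y:
  w_0 = 0.545855·1.3776 + -0.051226·8.1548 = 0.3342  (JPMorgan)
  w_1 = 0.545855·2.3388 + -0.051226·13.0620 = 0.6075  (Merck)
  w_2 = 0.545855·1.4119 + -0.051226·13.9090 = 0.0582  (Visa)
Σw_i=1.0000  μᵀw=0.1720
σ²=wᵀΣw=λ₁·μ_p+λ₂ = 0.545855·0.172 + -0.051226 = 0.042661 ≈ 0.0427


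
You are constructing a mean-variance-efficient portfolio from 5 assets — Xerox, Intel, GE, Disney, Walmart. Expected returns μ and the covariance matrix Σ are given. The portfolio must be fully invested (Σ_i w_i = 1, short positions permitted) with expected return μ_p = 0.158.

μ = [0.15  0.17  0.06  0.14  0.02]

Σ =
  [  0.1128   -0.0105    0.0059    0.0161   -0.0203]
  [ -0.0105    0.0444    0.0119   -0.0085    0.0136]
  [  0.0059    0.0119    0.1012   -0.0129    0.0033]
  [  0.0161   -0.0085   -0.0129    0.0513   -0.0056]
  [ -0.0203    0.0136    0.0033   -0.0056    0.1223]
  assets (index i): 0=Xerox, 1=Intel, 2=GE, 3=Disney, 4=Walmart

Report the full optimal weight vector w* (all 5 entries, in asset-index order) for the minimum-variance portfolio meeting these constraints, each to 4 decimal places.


x=Σ⁻¹μ = [1.2863  4.6432  0.3786  3.1895  -0.0035]
y=Σ⁻¹𝟙 = [8.6056  24.2778  9.3324  24.0081  7.7528]
a=μᵀx=1.451476  b=𝟙ᵀx=9.494191  c=𝟙ᵀy=73.976633  D=ac−b²=17.235639
λ₁=(c·0.158−b)/D = (73.976633·0.158−9.494191)/17.235639 = 0.127301
λ₂=(a−b·0.158)/D = (1.451476−9.494191·0.158)/17.235639 = -0.002820
w* = 0.127301·x + -0.002820·y:
  w_0 = 0.127301·1.2863 + -0.002820·8.6056 = 0.1395  (Xerox)
  w_1 = 0.127301·4.6432 + -0.002820·24.2778 = 0.5226  (Intel)
  w_2 = 0.127301·0.3786 + -0.002820·9.3324 = 0.0219  (GE)
  w_3 = 0.127301·3.1895 + -0.002820·24.0081 = 0.3383  (Disney)
  w_4 = 0.127301·-0.0035 + -0.002820·7.7528 = -0.0223  (Walmart)
Σw_i=1.0000  μᵀw=0.1580
σ²=wᵀΣw=λ₁·μ_p+λ₂ = 0.127301·0.158 + -0.002820 = 0.017293 ≈ 0.0173

0.1395  0.5226  0.0219  0.3383  -0.0223


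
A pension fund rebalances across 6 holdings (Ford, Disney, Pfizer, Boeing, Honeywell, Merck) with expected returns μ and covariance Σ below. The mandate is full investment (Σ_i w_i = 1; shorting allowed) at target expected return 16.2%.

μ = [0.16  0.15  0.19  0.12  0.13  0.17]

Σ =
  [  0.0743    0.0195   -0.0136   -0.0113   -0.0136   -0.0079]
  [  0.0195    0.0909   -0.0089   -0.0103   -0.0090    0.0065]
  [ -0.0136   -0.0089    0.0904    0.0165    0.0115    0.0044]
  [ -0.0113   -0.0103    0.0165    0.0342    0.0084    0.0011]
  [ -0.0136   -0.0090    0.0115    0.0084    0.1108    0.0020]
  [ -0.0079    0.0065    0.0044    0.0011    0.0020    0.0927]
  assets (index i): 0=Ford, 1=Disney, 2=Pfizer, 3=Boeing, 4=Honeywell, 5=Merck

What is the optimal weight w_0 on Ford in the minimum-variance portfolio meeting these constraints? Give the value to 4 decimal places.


0.2664

x=Σ⁻¹μ = [3.0488  1.5853  1.7878  3.7847  1.1708  1.8275]
y=Σ⁻¹𝟙 = [19.6279  11.3757  7.4540  33.0269  8.8874  10.7251]
a=μᵀx=1.982335  b=𝟙ᵀx=13.204929  c=𝟙ᵀy=91.096961  D=ac−b²=6.214585
λ₁=(c·0.162−b)/D = (91.096961·0.162−13.204929)/6.214585 = 0.249860
λ₂=(a−b·0.162)/D = (1.982335−13.204929·0.162)/6.214585 = -0.025241
w* = 0.249860·x + -0.025241·y:
  w_0 = 0.249860·3.0488 + -0.025241·19.6279 = 0.2664  (Ford)
  w_1 = 0.249860·1.5853 + -0.025241·11.3757 = 0.1090  (Disney)
  w_2 = 0.249860·1.7878 + -0.025241·7.4540 = 0.2586  (Pfizer)
  w_3 = 0.249860·3.7847 + -0.025241·33.0269 = 0.1120  (Boeing)
  w_4 = 0.249860·1.1708 + -0.025241·8.8874 = 0.0682  (Honeywell)
  w_5 = 0.249860·1.8275 + -0.025241·10.7251 = 0.1859  (Merck)
Σw_i=1.0000  μᵀw=0.1620
σ²=wᵀΣw=λ₁·μ_p+λ₂ = 0.249860·0.162 + -0.025241 = 0.015236 ≈ 0.0152


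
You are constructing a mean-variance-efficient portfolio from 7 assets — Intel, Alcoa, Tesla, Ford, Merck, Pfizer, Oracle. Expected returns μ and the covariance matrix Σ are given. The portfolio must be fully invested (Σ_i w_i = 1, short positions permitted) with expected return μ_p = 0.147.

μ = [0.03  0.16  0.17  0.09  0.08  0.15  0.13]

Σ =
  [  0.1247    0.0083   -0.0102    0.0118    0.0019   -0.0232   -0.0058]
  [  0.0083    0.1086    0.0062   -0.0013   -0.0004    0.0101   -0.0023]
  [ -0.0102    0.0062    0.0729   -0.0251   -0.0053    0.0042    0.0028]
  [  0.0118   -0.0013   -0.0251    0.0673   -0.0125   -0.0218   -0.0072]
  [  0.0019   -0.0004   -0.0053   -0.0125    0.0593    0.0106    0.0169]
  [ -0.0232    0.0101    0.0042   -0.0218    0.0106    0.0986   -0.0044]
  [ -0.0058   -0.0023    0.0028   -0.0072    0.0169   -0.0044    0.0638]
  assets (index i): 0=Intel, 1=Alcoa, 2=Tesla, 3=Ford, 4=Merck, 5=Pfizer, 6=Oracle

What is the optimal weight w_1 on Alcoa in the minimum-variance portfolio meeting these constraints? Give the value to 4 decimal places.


0.1389

g=Σ⁻¹μ = [0.5787  1.1233  3.5116  3.7692  1.4405  2.1681  2.1699]
h=Σ⁻¹𝟙 = [10.1584  6.1827  25.8868  33.4369  18.4328  16.9098  15.7412]
a=μᵀg=1.855858  b=𝟙ᵀg=14.761522  c=𝟙ᵀh=126.748710  D=ac−b²=17.325084
λ₁=(c·0.147−b)/D = (126.748710·0.147−14.761522)/17.325084 = 0.223407
λ₂=(a−b·0.147)/D = (1.855858−14.761522·0.147)/17.325084 = -0.018129
w* = 0.223407·g + -0.018129·h:
  w_0 = 0.223407·0.5787 + -0.018129·10.1584 = -0.0549  (Intel)
  w_1 = 0.223407·1.1233 + -0.018129·6.1827 = 0.1389  (Alcoa)
  w_2 = 0.223407·3.5116 + -0.018129·25.8868 = 0.3152  (Tesla)
  w_3 = 0.223407·3.7692 + -0.018129·33.4369 = 0.2359  (Ford)
  w_4 = 0.223407·1.4405 + -0.018129·18.4328 = -0.0123  (Merck)
  w_5 = 0.223407·2.1681 + -0.018129·16.9098 = 0.1778  (Pfizer)
  w_6 = 0.223407·2.1699 + -0.018129·15.7412 = 0.1994  (Oracle)
Σw_i=1.0000  μᵀw=0.1470
σ²=wᵀΣw=λ₁·μ_p+λ₂ = 0.223407·0.147 + -0.018129 = 0.014712 ≈ 0.0147


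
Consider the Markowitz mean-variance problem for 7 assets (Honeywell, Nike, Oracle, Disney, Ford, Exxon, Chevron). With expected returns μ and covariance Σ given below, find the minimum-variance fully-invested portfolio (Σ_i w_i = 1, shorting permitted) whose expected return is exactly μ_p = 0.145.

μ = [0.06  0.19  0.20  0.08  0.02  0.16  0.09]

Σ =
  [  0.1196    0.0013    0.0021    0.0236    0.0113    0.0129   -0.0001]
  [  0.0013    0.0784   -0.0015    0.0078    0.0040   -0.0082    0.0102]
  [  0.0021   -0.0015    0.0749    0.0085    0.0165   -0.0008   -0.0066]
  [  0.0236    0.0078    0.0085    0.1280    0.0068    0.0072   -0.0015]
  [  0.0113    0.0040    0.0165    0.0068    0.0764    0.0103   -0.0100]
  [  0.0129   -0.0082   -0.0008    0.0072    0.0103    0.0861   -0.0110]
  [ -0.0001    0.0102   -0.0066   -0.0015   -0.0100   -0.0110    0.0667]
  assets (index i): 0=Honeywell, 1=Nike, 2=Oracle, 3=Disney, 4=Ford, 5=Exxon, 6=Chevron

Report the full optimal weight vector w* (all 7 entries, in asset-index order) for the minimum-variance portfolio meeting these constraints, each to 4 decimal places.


g=Σ⁻¹μ = [0.2013  2.5428  3.0098  0.1544  -0.6808  2.3648  1.5500]
h=Σ⁻¹𝟙 = [4.8981  10.9841  12.6233  4.3953  9.3157  12.8859  18.1898]
a=μᵀg=1.613776  b=𝟙ᵀg=9.142265  c=𝟙ᵀh=73.291997  D=ac−b²=34.695848
λ₁=(c·0.145−b)/D = (73.291997·0.145−9.142265)/34.695848 = 0.042803
λ₂=(a−b·0.145)/D = (1.613776−9.142265·0.145)/34.695848 = 0.008305
w* = 0.042803·g + 0.008305·h:
  w_0 = 0.042803·0.2013 + 0.008305·4.8981 = 0.0493  (Honeywell)
  w_1 = 0.042803·2.5428 + 0.008305·10.9841 = 0.2001  (Nike)
  w_2 = 0.042803·3.0098 + 0.008305·12.6233 = 0.2337  (Oracle)
  w_3 = 0.042803·0.1544 + 0.008305·4.3953 = 0.0431  (Disney)
  w_4 = 0.042803·-0.6808 + 0.008305·9.3157 = 0.0482  (Ford)
  w_5 = 0.042803·2.3648 + 0.008305·12.8859 = 0.2082  (Exxon)
  w_6 = 0.042803·1.5500 + 0.008305·18.1898 = 0.2174  (Chevron)
Σw_i=1.0000  μᵀw=0.1450
σ²=wᵀΣw=λ₁·μ_p+λ₂ = 0.042803·0.145 + 0.008305 = 0.014511 ≈ 0.0145

0.0493  0.2001  0.2337  0.0431  0.0482  0.2082  0.2174


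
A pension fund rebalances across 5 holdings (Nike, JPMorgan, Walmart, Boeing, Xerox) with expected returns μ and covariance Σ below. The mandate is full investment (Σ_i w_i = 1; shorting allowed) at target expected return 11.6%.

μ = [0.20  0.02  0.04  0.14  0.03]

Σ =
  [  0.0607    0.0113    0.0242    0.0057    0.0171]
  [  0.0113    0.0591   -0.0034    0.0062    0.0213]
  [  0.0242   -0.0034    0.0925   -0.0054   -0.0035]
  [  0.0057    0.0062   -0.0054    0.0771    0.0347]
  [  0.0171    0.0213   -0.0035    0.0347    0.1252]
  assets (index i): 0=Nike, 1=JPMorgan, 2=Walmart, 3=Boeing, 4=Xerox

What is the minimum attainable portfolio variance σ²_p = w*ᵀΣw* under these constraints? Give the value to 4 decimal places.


0.0235

g=Σ⁻¹μ = [3.5485  -0.2997  -0.4250  1.8743  -0.7254]
h=Σ⁻¹𝟙 = [8.4181  14.1236  9.8410  11.1757  1.6124]
a=μᵀg=0.927340  b=𝟙ᵀg=3.972695  c=𝟙ᵀh=45.170695  D=ac−b²=26.106286
λ₁=(c·0.116−b)/D = (45.170695·0.116−3.972695)/26.106286 = 0.048536
λ₂=(a−b·0.116)/D = (0.927340−3.972695·0.116)/26.106286 = 0.017870
w* = 0.048536·g + 0.017870·h:
  w_0 = 0.048536·3.5485 + 0.017870·8.4181 = 0.3227  (Nike)
  w_1 = 0.048536·-0.2997 + 0.017870·14.1236 = 0.2378  (JPMorgan)
  w_2 = 0.048536·-0.4250 + 0.017870·9.8410 = 0.1552  (Walmart)
  w_3 = 0.048536·1.8743 + 0.017870·11.1757 = 0.2907  (Boeing)
  w_4 = 0.048536·-0.7254 + 0.017870·1.6124 = -0.0064  (Xerox)
Σw_i=1.0000  μᵀw=0.1160
σ²=wᵀΣw=λ₁·μ_p+λ₂ = 0.048536·0.116 + 0.017870 = 0.023500 ≈ 0.0235


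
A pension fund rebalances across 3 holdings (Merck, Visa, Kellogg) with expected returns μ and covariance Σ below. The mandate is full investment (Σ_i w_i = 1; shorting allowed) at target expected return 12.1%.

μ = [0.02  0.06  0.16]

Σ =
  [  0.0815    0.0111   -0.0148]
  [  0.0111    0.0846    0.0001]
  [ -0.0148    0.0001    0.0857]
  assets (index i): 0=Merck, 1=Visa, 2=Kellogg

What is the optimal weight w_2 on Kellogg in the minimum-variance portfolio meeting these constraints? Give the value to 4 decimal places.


0.6651

x=Σ⁻¹μ = [0.5133  0.6396  1.9549]
y=Σ⁻¹𝟙 = [13.4408  10.0403  13.9781]
a=μᵀx=0.361419  b=𝟙ᵀx=3.107725  c=𝟙ᵀy=37.459197  D=ac−b²=3.880525
λ₁=(c·0.121−b)/D = (37.459197·0.121−3.107725)/3.880525 = 0.367177
λ₂=(a−b·0.121)/D = (0.361419−3.107725·0.121)/3.880525 = -0.003766
w* = 0.367177·x + -0.003766·y:
  w_0 = 0.367177·0.5133 + -0.003766·13.4408 = 0.1378  (Merck)
  w_1 = 0.367177·0.6396 + -0.003766·10.0403 = 0.1970  (Visa)
  w_2 = 0.367177·1.9549 + -0.003766·13.9781 = 0.6651  (Kellogg)
Σw_i=1.0000  μᵀw=0.1210
σ²=wᵀΣw=λ₁·μ_p+λ₂ = 0.367177·0.121 + -0.003766 = 0.040662 ≈ 0.0407


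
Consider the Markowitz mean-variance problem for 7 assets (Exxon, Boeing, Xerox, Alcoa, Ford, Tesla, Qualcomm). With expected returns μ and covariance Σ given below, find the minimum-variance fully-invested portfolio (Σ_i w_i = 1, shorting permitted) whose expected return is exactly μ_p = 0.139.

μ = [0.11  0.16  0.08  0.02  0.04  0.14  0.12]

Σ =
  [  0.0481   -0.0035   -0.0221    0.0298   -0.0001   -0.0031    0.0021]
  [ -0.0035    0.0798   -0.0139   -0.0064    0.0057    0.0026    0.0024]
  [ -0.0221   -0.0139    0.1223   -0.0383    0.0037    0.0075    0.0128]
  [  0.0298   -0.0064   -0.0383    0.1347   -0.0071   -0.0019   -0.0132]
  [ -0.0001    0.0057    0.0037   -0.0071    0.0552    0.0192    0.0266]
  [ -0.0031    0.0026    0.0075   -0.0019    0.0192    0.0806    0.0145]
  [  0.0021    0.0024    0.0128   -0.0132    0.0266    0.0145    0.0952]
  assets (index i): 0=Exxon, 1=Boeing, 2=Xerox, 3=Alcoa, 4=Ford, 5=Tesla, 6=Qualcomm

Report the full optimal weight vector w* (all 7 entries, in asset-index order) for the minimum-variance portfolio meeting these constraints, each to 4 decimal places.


x=Σ⁻¹μ = [3.1136  2.3346  1.3147  0.0221  -0.5883  1.6426  0.8735]
y=Σ⁻¹𝟙 = [24.3181  15.7823  15.7169  8.3995  11.7885  8.0219  4.1057]
a=μᵀx=1.132898  b=𝟙ᵀx=8.712784  c=𝟙ᵀy=88.132868  D=ac−b²=23.932963
λ₁=(c·0.139−b)/D = (88.132868·0.139−8.712784)/23.932963 = 0.147816
λ₂=(a−b·0.139)/D = (1.132898−8.712784·0.139)/23.932963 = -0.003267
w* = 0.147816·x + -0.003267·y:
  w_0 = 0.147816·3.1136 + -0.003267·24.3181 = 0.3808  (Exxon)
  w_1 = 0.147816·2.3346 + -0.003267·15.7823 = 0.2935  (Boeing)
  w_2 = 0.147816·1.3147 + -0.003267·15.7169 = 0.1430  (Xerox)
  w_3 = 0.147816·0.0221 + -0.003267·8.3995 = -0.0242  (Alcoa)
  w_4 = 0.147816·-0.5883 + -0.003267·11.7885 = -0.1255  (Ford)
  w_5 = 0.147816·1.6426 + -0.003267·8.0219 = 0.2166  (Tesla)
  w_6 = 0.147816·0.8735 + -0.003267·4.1057 = 0.1157  (Qualcomm)
Σw_i=1.0000  μᵀw=0.1390
σ²=wᵀΣw=λ₁·μ_p+λ₂ = 0.147816·0.139 + -0.003267 = 0.017280 ≈ 0.0173

0.3808  0.2935  0.1430  -0.0242  -0.1255  0.2166  0.1157
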